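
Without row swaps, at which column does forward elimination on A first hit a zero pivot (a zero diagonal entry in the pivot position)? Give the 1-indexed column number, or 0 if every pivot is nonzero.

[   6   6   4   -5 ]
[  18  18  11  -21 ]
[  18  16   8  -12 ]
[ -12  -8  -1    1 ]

Naive forward elimination:
R2 <- R2 - (3)*R1:  [  0   0  -1  -6 ]
R3 <- R3 - (3)*R1:  [  0  -2  -4   3 ]
R4 <- R4 - (-2)*R1:  [  0   4   7  -9 ]
Matrix at this point:
[ 6   6   4  -5 ]
[ 0   0  -1  -6 ]
[ 0  -2  -4   3 ]
[ 0   4   7  -9 ]
Pivot entry (2,2) is zero but row 3 has -2 in column 2 -> naive elimination stops; a row interchange (e.g. R2 <-> R3) would be required here.

first zero-pivot column = 2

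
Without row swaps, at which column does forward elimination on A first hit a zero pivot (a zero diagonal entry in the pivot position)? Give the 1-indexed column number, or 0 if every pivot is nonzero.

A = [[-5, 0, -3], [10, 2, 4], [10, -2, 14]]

Naive forward elimination:
R2 <- R2 - (-2)*R1:  [  0   2  -2 ]
R3 <- R3 - (-2)*R1:  [  0  -2   8 ]
R3 <- R3 - (-1)*R2:  [ 0  0  6 ]
All pivots nonzero; naive elimination completes without hitting a zero pivot.

first zero-pivot column = 0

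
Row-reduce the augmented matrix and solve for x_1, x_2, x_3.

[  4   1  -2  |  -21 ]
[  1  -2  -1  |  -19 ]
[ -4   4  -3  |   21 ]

Forward elimination on [A|b]:
R2 <- R2 - (1/4)*R1:  [     0   -9/4   -1/2  -55/4 ]
R3 <- R3 - (-1)*R1:  [  0   5  -5   0 ]
R3 <- R3 - (-20/9)*R2:  [      0       0   -55/9  -275/9 ]
Row echelon form:
[ 4     1     -2  |     -21 ]
[ 0  -9/4   -1/2  |   -55/4 ]
[ 0     0  -55/9  |  -275/9 ]
Back-substitution:
x_3 = (-275/9) / (-55/9) = 5
x_2 = (-55/4 - (-1/2)*(5)) / (-9/4) = 5
x_1 = (-21 - (1)*(5) - (-2)*(5)) / 4 = -4

(-4, 5, 5)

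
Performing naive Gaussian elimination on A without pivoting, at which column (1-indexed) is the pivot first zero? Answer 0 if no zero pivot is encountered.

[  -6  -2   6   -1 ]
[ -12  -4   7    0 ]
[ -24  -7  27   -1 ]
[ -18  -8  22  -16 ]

first zero-pivot column = 2

Naive forward elimination:
R2 <- R2 - (2)*R1:  [  0   0  -5   2 ]
R3 <- R3 - (4)*R1:  [ 0  1  3  3 ]
R4 <- R4 - (3)*R1:  [   0   -2    4  -13 ]
Matrix at this point:
[ -6  -2   6   -1 ]
[  0   0  -5    2 ]
[  0   1   3    3 ]
[  0  -2   4  -13 ]
Pivot entry (2,2) is zero but row 3 has 1 in column 2 -> naive elimination stops; a row interchange (e.g. R2 <-> R3) would be required here.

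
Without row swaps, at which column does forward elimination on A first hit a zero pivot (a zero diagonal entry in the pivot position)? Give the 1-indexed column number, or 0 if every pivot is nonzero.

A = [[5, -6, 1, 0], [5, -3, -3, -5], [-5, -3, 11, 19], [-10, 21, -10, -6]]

first zero-pivot column = 3

Naive forward elimination:
R2 <- R2 - (1)*R1:  [  0   3  -4  -5 ]
R3 <- R3 - (-1)*R1:  [  0  -9  12  19 ]
R4 <- R4 - (-2)*R1:  [  0   9  -8  -6 ]
R3 <- R3 - (-3)*R2:  [ 0  0  0  4 ]
R4 <- R4 - (3)*R2:  [ 0  0  4  9 ]
Matrix at this point:
[ 5  -6   1   0 ]
[ 0   3  -4  -5 ]
[ 0   0   0   4 ]
[ 0   0   4   9 ]
Pivot entry (3,3) is zero but row 4 has 4 in column 3 -> naive elimination stops; a row interchange (e.g. R3 <-> R4) would be required here.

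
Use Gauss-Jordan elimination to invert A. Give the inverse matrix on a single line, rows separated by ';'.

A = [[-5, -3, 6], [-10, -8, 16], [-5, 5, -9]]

inverse = [-4/5 3/10 0; -17 15/2 2; -9 4 1]

Gauss-Jordan on [A | I]:
R1 <- (1/-5)*R1:  [    1   3/5  -6/5  |  -1/5     0     0 ]
R2 <- R2 - (-10)*R1:  [  0  -2   4  |  -2   1   0 ]
R3 <- R3 - (-5)*R1:  [   0    8  -15  |   -1    0    1 ]
R2 <- (1/-2)*R2:  [    0     1    -2  |     1  -1/2     0 ]
R1 <- R1 - (3/5)*R2:  [    1     0     0  |  -4/5  3/10     0 ]
R3 <- R3 - (8)*R2:  [  0   0   1  |  -9   4   1 ]
R2 <- R2 - (-2)*R3:  [    0     1     0  |   -17  15/2     2 ]
Right block of [I | A^{-1}] is the inverse:
[ -4/5  3/10  0 ]
[  -17  15/2  2 ]
[   -9     4  1 ]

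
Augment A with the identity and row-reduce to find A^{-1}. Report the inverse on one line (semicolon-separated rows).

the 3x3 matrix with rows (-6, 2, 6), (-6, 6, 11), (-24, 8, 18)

inverse = [5/36 1/12 -7/72; -13/12 1/4 5/24; 2/3 0 -1/6]

Gauss-Jordan on [A | I]:
R1 <- (1/-6)*R1:  [    1  -1/3    -1  |  -1/6     0     0 ]
R2 <- R2 - (-6)*R1:  [  0   4   5  |  -1   1   0 ]
R3 <- R3 - (-24)*R1:  [  0   0  -6  |  -4   0   1 ]
R2 <- (1/4)*R2:  [    0     1   5/4  |  -1/4   1/4     0 ]
R1 <- R1 - (-1/3)*R2:  [     1      0  -7/12  |   -1/4   1/12      0 ]
R3 <- (1/-6)*R3:  [    0     0     1  |   2/3     0  -1/6 ]
R1 <- R1 - (-7/12)*R3:  [     1      0      0  |   5/36   1/12  -7/72 ]
R2 <- R2 - (5/4)*R3:  [      0       1       0  |  -13/12     1/4    5/24 ]
Right block of [I | A^{-1}] is the inverse:
[   5/36  1/12  -7/72 ]
[ -13/12   1/4   5/24 ]
[    2/3     0   -1/6 ]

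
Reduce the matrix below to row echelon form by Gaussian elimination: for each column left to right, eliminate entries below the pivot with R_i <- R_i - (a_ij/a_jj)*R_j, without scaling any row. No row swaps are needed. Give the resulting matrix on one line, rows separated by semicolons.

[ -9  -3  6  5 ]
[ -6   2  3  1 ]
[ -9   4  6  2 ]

Forward elimination:
R2 <- R2 - (2/3)*R1:  [    0     4    -1  -7/3 ]
R3 <- R3 - (1)*R1:  [  0   7   0  -3 ]
R3 <- R3 - (7/4)*R2:  [     0      0    7/4  13/12 ]
Row echelon form:
[ -9  -3    6      5 ]
[  0   4   -1   -7/3 ]
[  0   0  7/4  13/12 ]

REF = [-9 -3 6 5; 0 4 -1 -7/3; 0 0 7/4 13/12]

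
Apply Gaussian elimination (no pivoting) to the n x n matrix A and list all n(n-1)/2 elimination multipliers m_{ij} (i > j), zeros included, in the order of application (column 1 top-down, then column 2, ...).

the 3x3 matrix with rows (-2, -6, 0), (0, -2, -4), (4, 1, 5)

multipliers: 0, -2, 11/2

Forward elimination:
R2: entry in column 1 is already 0 -> m_{21} = 0 (no row operation needed)
R3 <- R3 - (-2)*R1:  [   0  -11    5 ]
R3 <- R3 - (11/2)*R2:  [  0   0  27 ]
Multipliers (in order of application): m_{21} = 0, m_{31} = -2, m_{32} = 11/2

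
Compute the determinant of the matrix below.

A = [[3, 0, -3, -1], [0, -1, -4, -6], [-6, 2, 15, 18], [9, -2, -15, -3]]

Forward elimination:
R3 <- R3 - (-2)*R1:  [  0   2   9  16 ]
R4 <- R4 - (3)*R1:  [  0  -2  -6   0 ]
R3 <- R3 - (-2)*R2:  [ 0  0  1  4 ]
R4 <- R4 - (2)*R2:  [  0   0   2  12 ]
R4 <- R4 - (2)*R3:  [ 0  0  0  4 ]
Upper-triangular form:
[ 3   0  -3  -1 ]
[ 0  -1  -4  -6 ]
[ 0   0   1   4 ]
[ 0   0   0   4 ]
det(A) = (-1)^0 * (3) * (-1) * (1) * (4) = -12  (0 row swaps -> sign +1)

det(A) = -12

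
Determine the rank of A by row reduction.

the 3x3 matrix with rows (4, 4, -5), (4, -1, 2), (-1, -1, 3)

rank(A) = 3

Row reduction:
R2 <- R2 - (1)*R1:  [  0  -5   7 ]
R3 <- R3 - (-1/4)*R1:  [   0    0  7/4 ]
Row echelon form:
[ 4   4   -5 ]
[ 0  -5    7 ]
[ 0   0  7/4 ]
Nonzero rows / pivot columns: 3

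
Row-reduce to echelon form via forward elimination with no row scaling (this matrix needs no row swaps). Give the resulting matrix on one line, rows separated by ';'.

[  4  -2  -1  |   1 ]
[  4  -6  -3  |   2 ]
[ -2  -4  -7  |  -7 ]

REF = [4 -2 -1 1; 0 -4 -2 1; 0 0 -5 -31/4]

Forward elimination:
R2 <- R2 - (1)*R1:  [  0  -4  -2   1 ]
R3 <- R3 - (-1/2)*R1:  [     0     -5  -15/2  -13/2 ]
R3 <- R3 - (5/4)*R2:  [     0      0     -5  -31/4 ]
Row echelon form:
[ 4  -2  -1  |      1 ]
[ 0  -4  -2  |      1 ]
[ 0   0  -5  |  -31/4 ]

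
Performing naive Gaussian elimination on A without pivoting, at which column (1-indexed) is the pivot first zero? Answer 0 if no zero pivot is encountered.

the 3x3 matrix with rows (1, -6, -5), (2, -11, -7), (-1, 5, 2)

Naive forward elimination:
R2 <- R2 - (2)*R1:  [ 0  1  3 ]
R3 <- R3 - (-1)*R1:  [  0  -1  -3 ]
R3 <- R3 - (-1)*R2:  [ 0  0  0 ]
Matrix at this point:
[ 1  -6  -5 ]
[ 0   1   3 ]
[ 0   0   0 ]
Pivot entry (3,3) in the last row is zero and there are no rows below to swap with -> zero pivot in column 3 (A is singular).

first zero-pivot column = 3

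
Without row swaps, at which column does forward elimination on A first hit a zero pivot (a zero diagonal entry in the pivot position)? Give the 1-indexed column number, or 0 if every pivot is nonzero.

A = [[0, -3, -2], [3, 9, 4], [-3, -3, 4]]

Naive forward elimination:
Pivot entry (1,1) is zero but row 2 has 3 in column 1 -> naive elimination stops; a row interchange (e.g. R1 <-> R2) would be required here.

first zero-pivot column = 1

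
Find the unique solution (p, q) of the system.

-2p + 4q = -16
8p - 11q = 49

(2, -3)

Forward elimination on [A|b]:
R2 <- R2 - (-4)*R1:  [   0    5  -15 ]
Row echelon form:
[ -2  4  |  -16 ]
[  0  5  |  -15 ]
Back-substitution:
q = (-15) / 5 = -3
p = (-16 - (4)*(-3)) / -2 = 2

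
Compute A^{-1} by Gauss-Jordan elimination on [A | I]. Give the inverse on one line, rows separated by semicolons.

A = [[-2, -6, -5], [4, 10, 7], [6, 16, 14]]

inverse = [7/2 1/2 1; -7/4 1/4 -3/4; 1/2 -1/2 1/2]

Gauss-Jordan on [A | I]:
R1 <- (1/-2)*R1:  [    1     3   5/2  |  -1/2     0     0 ]
R2 <- R2 - (4)*R1:  [  0  -2  -3  |   2   1   0 ]
R3 <- R3 - (6)*R1:  [  0  -2  -1  |   3   0   1 ]
R2 <- (1/-2)*R2:  [    0     1   3/2  |    -1  -1/2     0 ]
R1 <- R1 - (3)*R2:  [   1    0   -2  |  5/2  3/2    0 ]
R3 <- R3 - (-2)*R2:  [  0   0   2  |   1  -1   1 ]
R3 <- (1/2)*R3:  [    0     0     1  |   1/2  -1/2   1/2 ]
R1 <- R1 - (-2)*R3:  [   1    0    0  |  7/2  1/2    1 ]
R2 <- R2 - (3/2)*R3:  [    0     1     0  |  -7/4   1/4  -3/4 ]
Right block of [I | A^{-1}] is the inverse:
[  7/2   1/2     1 ]
[ -7/4   1/4  -3/4 ]
[  1/2  -1/2   1/2 ]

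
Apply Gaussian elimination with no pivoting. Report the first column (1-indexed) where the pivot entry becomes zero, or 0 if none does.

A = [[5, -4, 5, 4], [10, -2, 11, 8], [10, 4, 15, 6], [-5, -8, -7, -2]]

Naive forward elimination:
R2 <- R2 - (2)*R1:  [ 0  6  1  0 ]
R3 <- R3 - (2)*R1:  [  0  12   5  -2 ]
R4 <- R4 - (-1)*R1:  [   0  -12   -2    2 ]
R3 <- R3 - (2)*R2:  [  0   0   3  -2 ]
R4 <- R4 - (-2)*R2:  [ 0  0  0  2 ]
All pivots nonzero; naive elimination completes without hitting a zero pivot.

first zero-pivot column = 0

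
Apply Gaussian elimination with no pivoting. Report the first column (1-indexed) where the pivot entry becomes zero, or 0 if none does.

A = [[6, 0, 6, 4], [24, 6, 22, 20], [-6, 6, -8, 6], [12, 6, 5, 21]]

Naive forward elimination:
R2 <- R2 - (4)*R1:  [  0   6  -2   4 ]
R3 <- R3 - (-1)*R1:  [  0   6  -2  10 ]
R4 <- R4 - (2)*R1:  [  0   6  -7  13 ]
R3 <- R3 - (1)*R2:  [ 0  0  0  6 ]
R4 <- R4 - (1)*R2:  [  0   0  -5   9 ]
Matrix at this point:
[ 6  0   6  4 ]
[ 0  6  -2  4 ]
[ 0  0   0  6 ]
[ 0  0  -5  9 ]
Pivot entry (3,3) is zero but row 4 has -5 in column 3 -> naive elimination stops; a row interchange (e.g. R3 <-> R4) would be required here.

first zero-pivot column = 3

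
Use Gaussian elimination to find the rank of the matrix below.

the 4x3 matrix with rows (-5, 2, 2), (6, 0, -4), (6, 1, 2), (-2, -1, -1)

Row reduction:
R2 <- R2 - (-6/5)*R1:  [    0  12/5  -8/5 ]
R3 <- R3 - (-6/5)*R1:  [    0  17/5  22/5 ]
R4 <- R4 - (2/5)*R1:  [    0  -9/5  -9/5 ]
R3 <- R3 - (17/12)*R2:  [    0     0  20/3 ]
R4 <- R4 - (-3/4)*R2:  [  0   0  -3 ]
R4 <- R4 - (-9/20)*R3:  [ 0  0  0 ]
Row echelon form:
[ -5     2     2 ]
[  0  12/5  -8/5 ]
[  0     0  20/3 ]
[  0     0     0 ]
Nonzero rows / pivot columns: 3

rank(A) = 3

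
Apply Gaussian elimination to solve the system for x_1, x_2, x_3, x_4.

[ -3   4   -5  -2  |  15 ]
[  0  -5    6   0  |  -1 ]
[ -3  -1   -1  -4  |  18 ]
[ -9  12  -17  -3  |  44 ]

(-4, -1, -1, -1)

Forward elimination on [A|b]:
R3 <- R3 - (1)*R1:  [  0  -5   4  -2   3 ]
R4 <- R4 - (3)*R1:  [  0   0  -2   3  -1 ]
R3 <- R3 - (1)*R2:  [  0   0  -2  -2   4 ]
R4 <- R4 - (1)*R3:  [  0   0   0   5  -5 ]
Row echelon form:
[ -3   4  -5  -2  |  15 ]
[  0  -5   6   0  |  -1 ]
[  0   0  -2  -2  |   4 ]
[  0   0   0   5  |  -5 ]
Back-substitution:
x_4 = (-5) / 5 = -1
x_3 = (4 - (-2)*(-1)) / -2 = -1
x_2 = (-1 - (6)*(-1)) / -5 = -1
x_1 = (15 - (4)*(-1) - (-5)*(-1) - (-2)*(-1)) / -3 = -4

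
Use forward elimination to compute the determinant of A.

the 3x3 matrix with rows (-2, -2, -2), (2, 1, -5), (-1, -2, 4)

det(A) = 24

Forward elimination:
R2 <- R2 - (-1)*R1:  [  0  -1  -7 ]
R3 <- R3 - (1/2)*R1:  [  0  -1   5 ]
R3 <- R3 - (1)*R2:  [  0   0  12 ]
Upper-triangular form:
[ -2  -2  -2 ]
[  0  -1  -7 ]
[  0   0  12 ]
det(A) = (-1)^0 * (-2) * (-1) * (12) = 24  (0 row swaps -> sign +1)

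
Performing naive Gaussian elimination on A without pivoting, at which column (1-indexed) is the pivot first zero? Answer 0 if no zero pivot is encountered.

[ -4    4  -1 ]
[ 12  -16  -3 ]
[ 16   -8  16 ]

first zero-pivot column = 3

Naive forward elimination:
R2 <- R2 - (-3)*R1:  [  0  -4  -6 ]
R3 <- R3 - (-4)*R1:  [  0   8  12 ]
R3 <- R3 - (-2)*R2:  [ 0  0  0 ]
Matrix at this point:
[ -4   4  -1 ]
[  0  -4  -6 ]
[  0   0   0 ]
Pivot entry (3,3) in the last row is zero and there are no rows below to swap with -> zero pivot in column 3 (A is singular).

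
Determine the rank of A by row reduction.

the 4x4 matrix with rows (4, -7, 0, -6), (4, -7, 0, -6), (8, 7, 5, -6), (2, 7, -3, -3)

Row reduction:
R2 <- R2 - (1)*R1:  [ 0  0  0  0 ]
R3 <- R3 - (2)*R1:  [  0  21   5   6 ]
R4 <- R4 - (1/2)*R1:  [    0  21/2    -3     0 ]
R2 <-> R3   (pivot in column 2 was zero)
[ 4    -7   0  -6 ]
[ 0    21   5   6 ]
[ 0     0   0   0 ]
[ 0  21/2  -3   0 ]
R4 <- R4 - (1/2)*R2:  [     0      0  -11/2     -3 ]
R3 <-> R4   (pivot in column 3 was zero)
[ 4  -7      0  -6 ]
[ 0  21      5   6 ]
[ 0   0  -11/2  -3 ]
[ 0   0      0   0 ]
Row echelon form:
[ 4  -7      0  -6 ]
[ 0  21      5   6 ]
[ 0   0  -11/2  -3 ]
[ 0   0      0   0 ]
Nonzero rows / pivot columns: 3

rank(A) = 3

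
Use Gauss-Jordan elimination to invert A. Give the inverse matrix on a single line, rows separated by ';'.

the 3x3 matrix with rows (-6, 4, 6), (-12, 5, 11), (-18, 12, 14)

inverse = [31/36 -2/9 -7/36; 5/12 -1/3 1/12; 3/4 0 -1/4]

Gauss-Jordan on [A | I]:
R1 <- (1/-6)*R1:  [    1  -2/3    -1  |  -1/6     0     0 ]
R2 <- R2 - (-12)*R1:  [  0  -3  -1  |  -2   1   0 ]
R3 <- R3 - (-18)*R1:  [  0   0  -4  |  -3   0   1 ]
R2 <- (1/-3)*R2:  [    0     1   1/3  |   2/3  -1/3     0 ]
R1 <- R1 - (-2/3)*R2:  [    1     0  -7/9  |  5/18  -2/9     0 ]
R3 <- (1/-4)*R3:  [    0     0     1  |   3/4     0  -1/4 ]
R1 <- R1 - (-7/9)*R3:  [     1      0      0  |  31/36   -2/9  -7/36 ]
R2 <- R2 - (1/3)*R3:  [    0     1     0  |  5/12  -1/3  1/12 ]
Right block of [I | A^{-1}] is the inverse:
[ 31/36  -2/9  -7/36 ]
[  5/12  -1/3   1/12 ]
[   3/4     0   -1/4 ]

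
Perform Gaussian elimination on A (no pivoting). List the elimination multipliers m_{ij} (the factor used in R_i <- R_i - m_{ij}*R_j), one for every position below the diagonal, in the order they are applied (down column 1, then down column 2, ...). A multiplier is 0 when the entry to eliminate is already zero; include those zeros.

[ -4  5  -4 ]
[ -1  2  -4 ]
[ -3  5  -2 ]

multipliers: 1/4, 3/4, 5/3

Forward elimination:
R2 <- R2 - (1/4)*R1:  [   0  3/4   -3 ]
R3 <- R3 - (3/4)*R1:  [   0  5/4    1 ]
R3 <- R3 - (5/3)*R2:  [ 0  0  6 ]
Multipliers (in order of application): m_{21} = 1/4, m_{31} = 3/4, m_{32} = 5/3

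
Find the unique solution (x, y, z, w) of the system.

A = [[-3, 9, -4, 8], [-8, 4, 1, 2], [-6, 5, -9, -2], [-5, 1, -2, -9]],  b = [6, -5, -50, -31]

(3, 3, 5, 1)

Forward elimination on [A|b]:
R2 <- R2 - (8/3)*R1:  [     0    -20   35/3  -58/3    -21 ]
R3 <- R3 - (2)*R1:  [   0  -13   -1  -18  -62 ]
R4 <- R4 - (5/3)*R1:  [     0    -14   14/3  -67/3    -41 ]
R3 <- R3 - (13/20)*R2:  [       0        0  -103/12  -163/30  -967/20 ]
R4 <- R4 - (7/10)*R2:  [       0        0     -7/2    -44/5  -263/10 ]
R4 <- R4 - (42/103)*R3:  [         0          0          0  -3391/515  -3391/515 ]
Row echelon form:
[ -3    9       -4          8  |          6 ]
[  0  -20     35/3      -58/3  |        -21 ]
[  0    0  -103/12    -163/30  |    -967/20 ]
[  0    0        0  -3391/515  |  -3391/515 ]
Back-substitution:
w = (-3391/515) / (-3391/515) = 1
z = (-967/20 - (-163/30)*(1)) / (-103/12) = 5
y = (-21 - (35/3)*(5) - (-58/3)*(1)) / -20 = 3
x = (6 - (9)*(3) - (-4)*(5) - (8)*(1)) / -3 = 3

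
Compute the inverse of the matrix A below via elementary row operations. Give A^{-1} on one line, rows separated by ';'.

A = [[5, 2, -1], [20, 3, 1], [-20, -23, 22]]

inverse = [-89/75 7/25 -1/15; 92/15 -6/5 1/3; 16/3 -1 1/3]

Gauss-Jordan on [A | I]:
R1 <- (1/5)*R1:  [    1   2/5  -1/5  |   1/5     0     0 ]
R2 <- R2 - (20)*R1:  [  0  -5   5  |  -4   1   0 ]
R3 <- R3 - (-20)*R1:  [   0  -15   18  |    4    0    1 ]
R2 <- (1/-5)*R2:  [    0     1    -1  |   4/5  -1/5     0 ]
R1 <- R1 - (2/5)*R2:  [     1      0    1/5  |  -3/25   2/25      0 ]
R3 <- R3 - (-15)*R2:  [  0   0   3  |  16  -3   1 ]
R3 <- (1/3)*R3:  [    0     0     1  |  16/3    -1   1/3 ]
R1 <- R1 - (1/5)*R3:  [      1       0       0  |  -89/75    7/25   -1/15 ]
R2 <- R2 - (-1)*R3:  [     0      1      0  |  92/15   -6/5    1/3 ]
Right block of [I | A^{-1}] is the inverse:
[ -89/75  7/25  -1/15 ]
[  92/15  -6/5    1/3 ]
[   16/3    -1    1/3 ]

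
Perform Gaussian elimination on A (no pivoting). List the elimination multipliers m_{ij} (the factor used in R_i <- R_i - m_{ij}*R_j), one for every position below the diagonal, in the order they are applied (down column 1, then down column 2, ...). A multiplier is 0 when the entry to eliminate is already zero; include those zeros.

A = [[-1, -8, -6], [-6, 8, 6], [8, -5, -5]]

multipliers: 6, -8, -69/56

Forward elimination:
R2 <- R2 - (6)*R1:  [  0  56  42 ]
R3 <- R3 - (-8)*R1:  [   0  -69  -53 ]
R3 <- R3 - (-69/56)*R2:  [    0     0  -5/4 ]
Multipliers (in order of application): m_{21} = 6, m_{31} = -8, m_{32} = -69/56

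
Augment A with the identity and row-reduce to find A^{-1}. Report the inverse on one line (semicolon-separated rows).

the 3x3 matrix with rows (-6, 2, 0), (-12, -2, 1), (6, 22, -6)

inverse = [5/36 -1/6 -1/36; 11/12 -1/2 -1/12; 7/2 -2 -1/2]

Gauss-Jordan on [A | I]:
R1 <- (1/-6)*R1:  [    1  -1/3     0  |  -1/6     0     0 ]
R2 <- R2 - (-12)*R1:  [  0  -6   1  |  -2   1   0 ]
R3 <- R3 - (6)*R1:  [  0  24  -6  |   1   0   1 ]
R2 <- (1/-6)*R2:  [    0     1  -1/6  |   1/3  -1/6     0 ]
R1 <- R1 - (-1/3)*R2:  [     1      0  -1/18  |  -1/18  -1/18      0 ]
R3 <- R3 - (24)*R2:  [  0   0  -2  |  -7   4   1 ]
R3 <- (1/-2)*R3:  [    0     0     1  |   7/2    -2  -1/2 ]
R1 <- R1 - (-1/18)*R3:  [     1      0      0  |   5/36   -1/6  -1/36 ]
R2 <- R2 - (-1/6)*R3:  [     0      1      0  |  11/12   -1/2  -1/12 ]
Right block of [I | A^{-1}] is the inverse:
[  5/36  -1/6  -1/36 ]
[ 11/12  -1/2  -1/12 ]
[   7/2    -2   -1/2 ]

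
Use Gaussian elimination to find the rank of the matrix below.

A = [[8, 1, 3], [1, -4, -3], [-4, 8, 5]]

rank(A) = 3

Row reduction:
R2 <- R2 - (1/8)*R1:  [     0  -33/8  -27/8 ]
R3 <- R3 - (-1/2)*R1:  [    0  17/2  13/2 ]
R3 <- R3 - (-68/33)*R2:  [     0      0  -5/11 ]
Row echelon form:
[ 8      1      3 ]
[ 0  -33/8  -27/8 ]
[ 0      0  -5/11 ]
Nonzero rows / pivot columns: 3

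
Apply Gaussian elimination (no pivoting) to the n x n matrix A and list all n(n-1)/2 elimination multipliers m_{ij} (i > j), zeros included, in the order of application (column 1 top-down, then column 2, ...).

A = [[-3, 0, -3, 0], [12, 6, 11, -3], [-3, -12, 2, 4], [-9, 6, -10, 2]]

multipliers: -4, 1, 3, -2, 1, 0

Forward elimination:
R2 <- R2 - (-4)*R1:  [  0   6  -1  -3 ]
R3 <- R3 - (1)*R1:  [   0  -12    5    4 ]
R4 <- R4 - (3)*R1:  [  0   6  -1   2 ]
R3 <- R3 - (-2)*R2:  [  0   0   3  -2 ]
R4 <- R4 - (1)*R2:  [ 0  0  0  5 ]
R4: entry in column 3 is already 0 -> m_{43} = 0 (no row operation needed)
Multipliers (in order of application): m_{21} = -4, m_{31} = 1, m_{41} = 3, m_{32} = -2, m_{42} = 1, m_{43} = 0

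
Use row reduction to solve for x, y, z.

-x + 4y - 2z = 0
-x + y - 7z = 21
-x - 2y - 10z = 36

(-2, -2, -3)

Forward elimination on [A|b]:
R2 <- R2 - (1)*R1:  [  0  -3  -5  21 ]
R3 <- R3 - (1)*R1:  [  0  -6  -8  36 ]
R3 <- R3 - (2)*R2:  [  0   0   2  -6 ]
Row echelon form:
[ -1   4  -2  |   0 ]
[  0  -3  -5  |  21 ]
[  0   0   2  |  -6 ]
Back-substitution:
z = (-6) / 2 = -3
y = (21 - (-5)*(-3)) / -3 = -2
x = (0 - (4)*(-2) - (-2)*(-3)) / -1 = -2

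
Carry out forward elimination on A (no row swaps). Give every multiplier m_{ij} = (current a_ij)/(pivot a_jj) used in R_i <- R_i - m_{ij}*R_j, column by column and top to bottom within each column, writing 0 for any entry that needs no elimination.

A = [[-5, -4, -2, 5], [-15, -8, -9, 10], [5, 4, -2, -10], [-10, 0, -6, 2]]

Forward elimination:
R2 <- R2 - (3)*R1:  [  0   4  -3  -5 ]
R3 <- R3 - (-1)*R1:  [  0   0  -4  -5 ]
R4 <- R4 - (2)*R1:  [  0   8  -2  -8 ]
R3: entry in column 2 is already 0 -> m_{32} = 0 (no row operation needed)
R4 <- R4 - (2)*R2:  [ 0  0  4  2 ]
R4 <- R4 - (-1)*R3:  [  0   0   0  -3 ]
Multipliers (in order of application): m_{21} = 3, m_{31} = -1, m_{41} = 2, m_{32} = 0, m_{42} = 2, m_{43} = -1

multipliers: 3, -1, 2, 0, 2, -1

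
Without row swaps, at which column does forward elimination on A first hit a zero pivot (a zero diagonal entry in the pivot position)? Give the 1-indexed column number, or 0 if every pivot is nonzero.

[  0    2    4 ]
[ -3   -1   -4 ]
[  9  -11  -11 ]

first zero-pivot column = 1

Naive forward elimination:
Pivot entry (1,1) is zero but row 2 has -3 in column 1 -> naive elimination stops; a row interchange (e.g. R1 <-> R2) would be required here.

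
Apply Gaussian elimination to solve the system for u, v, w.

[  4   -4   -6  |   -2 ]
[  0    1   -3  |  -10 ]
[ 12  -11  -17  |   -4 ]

(3, -1, 3)

Forward elimination on [A|b]:
R3 <- R3 - (3)*R1:  [ 0  1  1  2 ]
R3 <- R3 - (1)*R2:  [  0   0   4  12 ]
Row echelon form:
[ 4  -4  -6  |   -2 ]
[ 0   1  -3  |  -10 ]
[ 0   0   4  |   12 ]
Back-substitution:
w = (12) / 4 = 3
v = (-10 - (-3)*(3)) / 1 = -1
u = (-2 - (-4)*(-1) - (-6)*(3)) / 4 = 3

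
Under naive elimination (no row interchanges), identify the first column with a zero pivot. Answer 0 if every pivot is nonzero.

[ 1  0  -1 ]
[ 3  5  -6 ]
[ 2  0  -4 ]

first zero-pivot column = 0

Naive forward elimination:
R2 <- R2 - (3)*R1:  [  0   5  -3 ]
R3 <- R3 - (2)*R1:  [  0   0  -2 ]
All pivots nonzero; naive elimination completes without hitting a zero pivot.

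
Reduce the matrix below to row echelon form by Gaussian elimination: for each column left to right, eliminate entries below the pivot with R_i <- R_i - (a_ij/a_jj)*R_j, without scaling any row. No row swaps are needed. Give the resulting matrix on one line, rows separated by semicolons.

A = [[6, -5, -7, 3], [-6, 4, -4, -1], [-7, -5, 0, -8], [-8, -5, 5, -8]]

REF = [6 -5 -7 3; 0 -1 -11 2; 0 0 111 -157/6; 0 0 0 632/333]

Forward elimination:
R2 <- R2 - (-1)*R1:  [   0   -1  -11    2 ]
R3 <- R3 - (-7/6)*R1:  [     0  -65/6  -49/6   -9/2 ]
R4 <- R4 - (-4/3)*R1:  [     0  -35/3  -13/3     -4 ]
R3 <- R3 - (65/6)*R2:  [      0       0     111  -157/6 ]
R4 <- R4 - (35/3)*R2:  [     0      0    124  -82/3 ]
R4 <- R4 - (124/111)*R3:  [       0        0        0  632/333 ]
Row echelon form:
[ 6  -5   -7        3 ]
[ 0  -1  -11        2 ]
[ 0   0  111   -157/6 ]
[ 0   0    0  632/333 ]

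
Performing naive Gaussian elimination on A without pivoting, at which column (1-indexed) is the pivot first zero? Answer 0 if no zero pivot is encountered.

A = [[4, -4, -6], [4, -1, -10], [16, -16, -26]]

Naive forward elimination:
R2 <- R2 - (1)*R1:  [  0   3  -4 ]
R3 <- R3 - (4)*R1:  [  0   0  -2 ]
All pivots nonzero; naive elimination completes without hitting a zero pivot.

first zero-pivot column = 0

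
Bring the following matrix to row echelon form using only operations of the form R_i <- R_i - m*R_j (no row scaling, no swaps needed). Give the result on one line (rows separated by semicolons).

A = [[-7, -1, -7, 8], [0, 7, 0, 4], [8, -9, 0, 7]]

Forward elimination:
R3 <- R3 - (-8/7)*R1:  [     0  -71/7     -8  113/7 ]
R3 <- R3 - (-71/49)*R2:  [       0        0       -8  1075/49 ]
Row echelon form:
[ -7  -1  -7        8 ]
[  0   7   0        4 ]
[  0   0  -8  1075/49 ]

REF = [-7 -1 -7 8; 0 7 0 4; 0 0 -8 1075/49]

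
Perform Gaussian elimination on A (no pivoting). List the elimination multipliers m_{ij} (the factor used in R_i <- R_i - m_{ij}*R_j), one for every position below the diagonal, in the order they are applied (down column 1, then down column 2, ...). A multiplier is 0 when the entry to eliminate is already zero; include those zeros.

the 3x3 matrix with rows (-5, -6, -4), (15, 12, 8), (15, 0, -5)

multipliers: -3, -3, 3

Forward elimination:
R2 <- R2 - (-3)*R1:  [  0  -6  -4 ]
R3 <- R3 - (-3)*R1:  [   0  -18  -17 ]
R3 <- R3 - (3)*R2:  [  0   0  -5 ]
Multipliers (in order of application): m_{21} = -3, m_{31} = -3, m_{32} = 3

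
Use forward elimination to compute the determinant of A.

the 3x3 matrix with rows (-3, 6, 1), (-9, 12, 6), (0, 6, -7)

Forward elimination:
R2 <- R2 - (3)*R1:  [  0  -6   3 ]
R3 <- R3 - (-1)*R2:  [  0   0  -4 ]
Upper-triangular form:
[ -3   6   1 ]
[  0  -6   3 ]
[  0   0  -4 ]
det(A) = (-1)^0 * (-3) * (-6) * (-4) = -72  (0 row swaps -> sign +1)

det(A) = -72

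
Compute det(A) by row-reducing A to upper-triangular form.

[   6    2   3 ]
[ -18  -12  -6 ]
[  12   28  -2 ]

det(A) = -144

Forward elimination:
R2 <- R2 - (-3)*R1:  [  0  -6   3 ]
R3 <- R3 - (2)*R1:  [  0  24  -8 ]
R3 <- R3 - (-4)*R2:  [ 0  0  4 ]
Upper-triangular form:
[ 6   2  3 ]
[ 0  -6  3 ]
[ 0   0  4 ]
det(A) = (-1)^0 * (6) * (-6) * (4) = -144  (0 row swaps -> sign +1)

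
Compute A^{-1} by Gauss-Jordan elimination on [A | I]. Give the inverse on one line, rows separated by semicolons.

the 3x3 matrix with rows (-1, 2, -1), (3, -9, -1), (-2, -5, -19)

Gauss-Jordan on [A | I]:
R1 <- (1/-1)*R1:  [  1  -2   1  |  -1   0   0 ]
R2 <- R2 - (3)*R1:  [  0  -3  -4  |   3   1   0 ]
R3 <- R3 - (-2)*R1:  [   0   -9  -17  |   -2    0    1 ]
R2 <- (1/-3)*R2:  [    0     1   4/3  |    -1  -1/3     0 ]
R1 <- R1 - (-2)*R2:  [    1     0  11/3  |    -3  -2/3     0 ]
R3 <- R3 - (-9)*R2:  [   0    0   -5  |  -11   -3    1 ]
R3 <- (1/-5)*R3:  [    0     0     1  |  11/5   3/5  -1/5 ]
R1 <- R1 - (11/3)*R3:  [       1        0        0  |  -166/15   -43/15    11/15 ]
R2 <- R2 - (4/3)*R3:  [      0       1       0  |  -59/15  -17/15    4/15 ]
Right block of [I | A^{-1}] is the inverse:
[ -166/15  -43/15  11/15 ]
[  -59/15  -17/15   4/15 ]
[    11/5     3/5   -1/5 ]

inverse = [-166/15 -43/15 11/15; -59/15 -17/15 4/15; 11/5 3/5 -1/5]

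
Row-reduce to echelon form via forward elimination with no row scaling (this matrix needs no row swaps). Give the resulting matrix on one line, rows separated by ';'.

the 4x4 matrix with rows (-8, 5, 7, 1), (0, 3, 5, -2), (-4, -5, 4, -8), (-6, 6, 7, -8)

Forward elimination:
R3 <- R3 - (1/2)*R1:  [     0  -15/2    1/2  -17/2 ]
R4 <- R4 - (3/4)*R1:  [     0    9/4    7/4  -35/4 ]
R3 <- R3 - (-5/2)*R2:  [     0      0     13  -27/2 ]
R4 <- R4 - (3/4)*R2:  [     0      0     -2  -29/4 ]
R4 <- R4 - (-2/13)*R3:  [       0        0        0  -485/52 ]
Row echelon form:
[ -8  5   7        1 ]
[  0  3   5       -2 ]
[  0  0  13    -27/2 ]
[  0  0   0  -485/52 ]

REF = [-8 5 7 1; 0 3 5 -2; 0 0 13 -27/2; 0 0 0 -485/52]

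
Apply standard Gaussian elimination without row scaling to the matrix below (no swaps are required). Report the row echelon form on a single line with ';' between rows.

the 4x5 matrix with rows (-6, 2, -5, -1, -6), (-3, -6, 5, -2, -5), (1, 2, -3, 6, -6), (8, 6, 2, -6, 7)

Forward elimination:
R2 <- R2 - (1/2)*R1:  [    0    -7  15/2  -3/2    -2 ]
R3 <- R3 - (-1/6)*R1:  [     0    7/3  -23/6   35/6     -7 ]
R4 <- R4 - (-4/3)*R1:  [     0   26/3  -14/3  -22/3     -1 ]
R3 <- R3 - (-1/3)*R2:  [     0      0   -4/3   16/3  -23/3 ]
R4 <- R4 - (-26/21)*R2:  [       0        0    97/21  -193/21   -73/21 ]
R4 <- R4 - (-97/28)*R3:  [       0        0        0     65/7  -841/28 ]
Row echelon form:
[ -6   2    -5    -1       -6 ]
[  0  -7  15/2  -3/2       -2 ]
[  0   0  -4/3  16/3    -23/3 ]
[  0   0     0  65/7  -841/28 ]

REF = [-6 2 -5 -1 -6; 0 -7 15/2 -3/2 -2; 0 0 -4/3 16/3 -23/3; 0 0 0 65/7 -841/28]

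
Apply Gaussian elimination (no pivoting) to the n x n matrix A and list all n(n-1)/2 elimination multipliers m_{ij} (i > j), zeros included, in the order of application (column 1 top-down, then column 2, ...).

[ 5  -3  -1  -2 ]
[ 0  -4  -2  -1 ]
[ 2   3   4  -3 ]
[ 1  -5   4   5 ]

multipliers: 0, 2/5, 1/5, -21/20, 11/10, 64/23

Forward elimination:
R2: entry in column 1 is already 0 -> m_{21} = 0 (no row operation needed)
R3 <- R3 - (2/5)*R1:  [     0   21/5   22/5  -11/5 ]
R4 <- R4 - (1/5)*R1:  [     0  -22/5   21/5   27/5 ]
R3 <- R3 - (-21/20)*R2:  [     0      0  23/10  -13/4 ]
R4 <- R4 - (11/10)*R2:  [    0     0  32/5  13/2 ]
R4 <- R4 - (64/23)*R3:  [      0       0       0  715/46 ]
Multipliers (in order of application): m_{21} = 0, m_{31} = 2/5, m_{41} = 1/5, m_{32} = -21/20, m_{42} = 11/10, m_{43} = 64/23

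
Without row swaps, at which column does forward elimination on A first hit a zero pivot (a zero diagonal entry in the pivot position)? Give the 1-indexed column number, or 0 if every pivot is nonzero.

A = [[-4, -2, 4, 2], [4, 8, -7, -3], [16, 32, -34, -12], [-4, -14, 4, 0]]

first zero-pivot column = 0

Naive forward elimination:
R2 <- R2 - (-1)*R1:  [  0   6  -3  -1 ]
R3 <- R3 - (-4)*R1:  [   0   24  -18   -4 ]
R4 <- R4 - (1)*R1:  [   0  -12    0   -2 ]
R3 <- R3 - (4)*R2:  [  0   0  -6   0 ]
R4 <- R4 - (-2)*R2:  [  0   0  -6  -4 ]
R4 <- R4 - (1)*R3:  [  0   0   0  -4 ]
All pivots nonzero; naive elimination completes without hitting a zero pivot.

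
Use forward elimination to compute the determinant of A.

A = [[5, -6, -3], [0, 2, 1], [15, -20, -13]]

Forward elimination:
R3 <- R3 - (3)*R1:  [  0  -2  -4 ]
R3 <- R3 - (-1)*R2:  [  0   0  -3 ]
Upper-triangular form:
[ 5  -6  -3 ]
[ 0   2   1 ]
[ 0   0  -3 ]
det(A) = (-1)^0 * (5) * (2) * (-3) = -30  (0 row swaps -> sign +1)

det(A) = -30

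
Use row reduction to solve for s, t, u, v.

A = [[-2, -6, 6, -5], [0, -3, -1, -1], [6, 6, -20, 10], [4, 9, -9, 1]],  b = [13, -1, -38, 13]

(0, 2, 0, -5)

Forward elimination on [A|b]:
R3 <- R3 - (-3)*R1:  [   0  -12   -2   -5    1 ]
R4 <- R4 - (-2)*R1:  [  0  -3   3  -9  39 ]
R3 <- R3 - (4)*R2:  [  0   0   2  -1   5 ]
R4 <- R4 - (1)*R2:  [  0   0   4  -8  40 ]
R4 <- R4 - (2)*R3:  [  0   0   0  -6  30 ]
Row echelon form:
[ -2  -6   6  -5  |  13 ]
[  0  -3  -1  -1  |  -1 ]
[  0   0   2  -1  |   5 ]
[  0   0   0  -6  |  30 ]
Back-substitution:
v = (30) / -6 = -5
u = (5 - (-1)*(-5)) / 2 = 0
t = (-1 - (-1)*(0) - (-1)*(-5)) / -3 = 2
s = (13 - (-6)*(2) - (6)*(0) - (-5)*(-5)) / -2 = 0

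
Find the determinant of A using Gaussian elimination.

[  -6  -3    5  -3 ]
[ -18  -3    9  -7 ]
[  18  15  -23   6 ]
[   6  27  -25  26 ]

Forward elimination:
R2 <- R2 - (3)*R1:  [  0   6  -6   2 ]
R3 <- R3 - (-3)*R1:  [  0   6  -8  -3 ]
R4 <- R4 - (-1)*R1:  [   0   24  -20   23 ]
R3 <- R3 - (1)*R2:  [  0   0  -2  -5 ]
R4 <- R4 - (4)*R2:  [  0   0   4  15 ]
R4 <- R4 - (-2)*R3:  [ 0  0  0  5 ]
Upper-triangular form:
[ -6  -3   5  -3 ]
[  0   6  -6   2 ]
[  0   0  -2  -5 ]
[  0   0   0   5 ]
det(A) = (-1)^0 * (-6) * (6) * (-2) * (5) = 360  (0 row swaps -> sign +1)

det(A) = 360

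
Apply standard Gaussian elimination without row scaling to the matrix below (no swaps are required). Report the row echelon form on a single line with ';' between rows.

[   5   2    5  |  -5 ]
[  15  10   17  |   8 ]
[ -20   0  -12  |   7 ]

REF = [5 2 5 -5; 0 4 2 23; 0 0 4 -59]

Forward elimination:
R2 <- R2 - (3)*R1:  [  0   4   2  23 ]
R3 <- R3 - (-4)*R1:  [   0    8    8  -13 ]
R3 <- R3 - (2)*R2:  [   0    0    4  -59 ]
Row echelon form:
[ 5  2  5  |   -5 ]
[ 0  4  2  |   23 ]
[ 0  0  4  |  -59 ]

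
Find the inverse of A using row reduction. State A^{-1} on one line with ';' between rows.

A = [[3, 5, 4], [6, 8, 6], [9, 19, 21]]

inverse = [-9/5 29/30 1/15; 12/5 -9/10 -1/5; -7/5 2/5 1/5]

Gauss-Jordan on [A | I]:
R1 <- (1/3)*R1:  [   1  5/3  4/3  |  1/3    0    0 ]
R2 <- R2 - (6)*R1:  [  0  -2  -2  |  -2   1   0 ]
R3 <- R3 - (9)*R1:  [  0   4   9  |  -3   0   1 ]
R2 <- (1/-2)*R2:  [    0     1     1  |     1  -1/2     0 ]
R1 <- R1 - (5/3)*R2:  [    1     0  -1/3  |  -4/3   5/6     0 ]
R3 <- R3 - (4)*R2:  [  0   0   5  |  -7   2   1 ]
R3 <- (1/5)*R3:  [    0     0     1  |  -7/5   2/5   1/5 ]
R1 <- R1 - (-1/3)*R3:  [     1      0      0  |   -9/5  29/30   1/15 ]
R2 <- R2 - (1)*R3:  [     0      1      0  |   12/5  -9/10   -1/5 ]
Right block of [I | A^{-1}] is the inverse:
[ -9/5  29/30  1/15 ]
[ 12/5  -9/10  -1/5 ]
[ -7/5    2/5   1/5 ]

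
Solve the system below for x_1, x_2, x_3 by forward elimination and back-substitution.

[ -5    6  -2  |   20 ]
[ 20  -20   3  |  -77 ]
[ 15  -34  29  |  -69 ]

(-2, 2, 1)

Forward elimination on [A|b]:
R2 <- R2 - (-4)*R1:  [  0   4  -5   3 ]
R3 <- R3 - (-3)*R1:  [   0  -16   23   -9 ]
R3 <- R3 - (-4)*R2:  [ 0  0  3  3 ]
Row echelon form:
[ -5  6  -2  |  20 ]
[  0  4  -5  |   3 ]
[  0  0   3  |   3 ]
Back-substitution:
x_3 = (3) / 3 = 1
x_2 = (3 - (-5)*(1)) / 4 = 2
x_1 = (20 - (6)*(2) - (-2)*(1)) / -5 = -2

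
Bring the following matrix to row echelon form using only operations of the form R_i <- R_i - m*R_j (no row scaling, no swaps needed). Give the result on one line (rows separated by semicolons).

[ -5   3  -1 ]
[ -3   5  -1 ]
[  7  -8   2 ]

REF = [-5 3 -1; 0 16/5 -2/5; 0 0 1/8]

Forward elimination:
R2 <- R2 - (3/5)*R1:  [    0  16/5  -2/5 ]
R3 <- R3 - (-7/5)*R1:  [     0  -19/5    3/5 ]
R3 <- R3 - (-19/16)*R2:  [   0    0  1/8 ]
Row echelon form:
[ -5     3    -1 ]
[  0  16/5  -2/5 ]
[  0     0   1/8 ]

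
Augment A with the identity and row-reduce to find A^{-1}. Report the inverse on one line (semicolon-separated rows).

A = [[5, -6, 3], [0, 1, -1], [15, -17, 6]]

Gauss-Jordan on [A | I]:
R1 <- (1/5)*R1:  [    1  -6/5   3/5  |   1/5     0     0 ]
R3 <- R3 - (15)*R1:  [  0   1  -3  |  -3   0   1 ]
R1 <- R1 - (-6/5)*R2:  [    1     0  -3/5  |   1/5   6/5     0 ]
R3 <- R3 - (1)*R2:  [  0   0  -2  |  -3  -1   1 ]
R3 <- (1/-2)*R3:  [    0     0     1  |   3/2   1/2  -1/2 ]
R1 <- R1 - (-3/5)*R3:  [     1      0      0  |  11/10    3/2  -3/10 ]
R2 <- R2 - (-1)*R3:  [    0     1     0  |   3/2   3/2  -1/2 ]
Right block of [I | A^{-1}] is the inverse:
[ 11/10  3/2  -3/10 ]
[   3/2  3/2   -1/2 ]
[   3/2  1/2   -1/2 ]

inverse = [11/10 3/2 -3/10; 3/2 3/2 -1/2; 3/2 1/2 -1/2]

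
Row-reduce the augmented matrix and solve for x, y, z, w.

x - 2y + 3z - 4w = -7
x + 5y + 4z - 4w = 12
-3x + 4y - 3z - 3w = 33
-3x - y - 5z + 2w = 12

Forward elimination on [A|b]:
R2 <- R2 - (1)*R1:  [  0   7   1   0  19 ]
R3 <- R3 - (-3)*R1:  [   0   -2    6  -15   12 ]
R4 <- R4 - (-3)*R1:  [   0   -7    4  -10   -9 ]
R3 <- R3 - (-2/7)*R2:  [     0      0   44/7    -15  122/7 ]
R4 <- R4 - (-1)*R2:  [   0    0    5  -10   10 ]
R4 <- R4 - (35/44)*R3:  [      0       0       0   85/44  -85/22 ]
Row echelon form:
[ 1  -2     3     -4  |      -7 ]
[ 0   7     1      0  |      19 ]
[ 0   0  44/7    -15  |   122/7 ]
[ 0   0     0  85/44  |  -85/22 ]
Back-substitution:
w = (-85/22) / (85/44) = -2
z = (122/7 - (-15)*(-2)) / (44/7) = -2
y = (19 - (1)*(-2)) / 7 = 3
x = (-7 - (-2)*(3) - (3)*(-2) - (-4)*(-2)) / 1 = -3

(-3, 3, -2, -2)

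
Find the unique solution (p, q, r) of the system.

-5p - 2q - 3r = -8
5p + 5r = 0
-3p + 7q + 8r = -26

Forward elimination on [A|b]:
R2 <- R2 - (-1)*R1:  [  0  -2   2  -8 ]
R3 <- R3 - (3/5)*R1:  [      0    41/5    49/5  -106/5 ]
R3 <- R3 - (-41/10)*R2:  [   0    0   18  -54 ]
Row echelon form:
[ -5  -2  -3  |   -8 ]
[  0  -2   2  |   -8 ]
[  0   0  18  |  -54 ]
Back-substitution:
r = (-54) / 18 = -3
q = (-8 - (2)*(-3)) / -2 = 1
p = (-8 - (-2)*(1) - (-3)*(-3)) / -5 = 3

(3, 1, -3)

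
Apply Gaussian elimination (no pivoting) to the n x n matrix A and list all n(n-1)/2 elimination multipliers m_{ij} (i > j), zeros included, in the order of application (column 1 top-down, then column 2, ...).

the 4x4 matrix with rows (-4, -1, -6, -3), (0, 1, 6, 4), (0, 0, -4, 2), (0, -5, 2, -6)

Forward elimination:
R2: entry in column 1 is already 0 -> m_{21} = 0 (no row operation needed)
R3: entry in column 1 is already 0 -> m_{31} = 0 (no row operation needed)
R4: entry in column 1 is already 0 -> m_{41} = 0 (no row operation needed)
R3: entry in column 2 is already 0 -> m_{32} = 0 (no row operation needed)
R4 <- R4 - (-5)*R2:  [  0   0  32  14 ]
R4 <- R4 - (-8)*R3:  [  0   0   0  30 ]
Multipliers (in order of application): m_{21} = 0, m_{31} = 0, m_{41} = 0, m_{32} = 0, m_{42} = -5, m_{43} = -8

multipliers: 0, 0, 0, 0, -5, -8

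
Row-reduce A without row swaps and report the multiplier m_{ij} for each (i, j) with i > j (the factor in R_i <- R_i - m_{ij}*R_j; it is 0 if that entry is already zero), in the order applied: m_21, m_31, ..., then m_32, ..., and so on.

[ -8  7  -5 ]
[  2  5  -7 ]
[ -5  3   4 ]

Forward elimination:
R2 <- R2 - (-1/4)*R1:  [     0   27/4  -33/4 ]
R3 <- R3 - (5/8)*R1:  [     0  -11/8   57/8 ]
R3 <- R3 - (-11/54)*R2:  [    0     0  49/9 ]
Multipliers (in order of application): m_{21} = -1/4, m_{31} = 5/8, m_{32} = -11/54

multipliers: -1/4, 5/8, -11/54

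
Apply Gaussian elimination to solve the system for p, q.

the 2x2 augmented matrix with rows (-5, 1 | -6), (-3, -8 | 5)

Forward elimination on [A|b]:
R2 <- R2 - (3/5)*R1:  [     0  -43/5   43/5 ]
Row echelon form:
[ -5      1  |    -6 ]
[  0  -43/5  |  43/5 ]
Back-substitution:
q = (43/5) / (-43/5) = -1
p = (-6 - (1)*(-1)) / -5 = 1

(1, -1)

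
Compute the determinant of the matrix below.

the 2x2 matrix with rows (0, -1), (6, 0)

Forward elimination:
R1 <-> R2   (pivot in column 1 was zero)
[ 6   0 ]
[ 0  -1 ]
Upper-triangular form:
[ 6   0 ]
[ 0  -1 ]
det(A) = (-1)^1 * (6) * (-1) = 6  (1 row swap -> sign -1)

det(A) = 6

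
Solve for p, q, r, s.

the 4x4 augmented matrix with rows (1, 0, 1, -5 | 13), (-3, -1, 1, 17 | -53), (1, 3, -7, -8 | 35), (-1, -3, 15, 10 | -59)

Forward elimination on [A|b]:
R2 <- R2 - (-3)*R1:  [   0   -1    4    2  -14 ]
R3 <- R3 - (1)*R1:  [  0   3  -8  -3  22 ]
R4 <- R4 - (-1)*R1:  [   0   -3   16    5  -46 ]
R3 <- R3 - (-3)*R2:  [   0    0    4    3  -20 ]
R4 <- R4 - (3)*R2:  [  0   0   4  -1  -4 ]
R4 <- R4 - (1)*R3:  [  0   0   0  -4  16 ]
Row echelon form:
[ 1   0  1  -5  |   13 ]
[ 0  -1  4   2  |  -14 ]
[ 0   0  4   3  |  -20 ]
[ 0   0  0  -4  |   16 ]
Back-substitution:
s = (16) / -4 = -4
r = (-20 - (3)*(-4)) / 4 = -2
q = (-14 - (4)*(-2) - (2)*(-4)) / -1 = -2
p = (13 - (1)*(-2) - (-5)*(-4)) / 1 = -5

(-5, -2, -2, -4)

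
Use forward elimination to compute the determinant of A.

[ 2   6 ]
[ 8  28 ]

det(A) = 8

Forward elimination:
R2 <- R2 - (4)*R1:  [ 0  4 ]
Upper-triangular form:
[ 2  6 ]
[ 0  4 ]
det(A) = (-1)^0 * (2) * (4) = 8  (0 row swaps -> sign +1)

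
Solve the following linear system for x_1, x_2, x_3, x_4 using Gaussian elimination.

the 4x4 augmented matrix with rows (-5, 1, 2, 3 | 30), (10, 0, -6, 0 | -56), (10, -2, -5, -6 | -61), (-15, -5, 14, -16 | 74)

Forward elimination on [A|b]:
R2 <- R2 - (-2)*R1:  [  0   2  -2   6   4 ]
R3 <- R3 - (-2)*R1:  [  0   0  -1   0  -1 ]
R4 <- R4 - (3)*R1:  [   0   -8    8  -25  -16 ]
R4 <- R4 - (-4)*R2:  [  0   0   0  -1   0 ]
Row echelon form:
[ -5  1   2   3  |  30 ]
[  0  2  -2   6  |   4 ]
[  0  0  -1   0  |  -1 ]
[  0  0   0  -1  |   0 ]
Back-substitution:
x_4 = (0) / -1 = 0
x_3 = (-1) / -1 = 1
x_2 = (4 - (-2)*(1) - (6)*(0)) / 2 = 3
x_1 = (30 - (1)*(3) - (2)*(1) - (3)*(0)) / -5 = -5

(-5, 3, 1, 0)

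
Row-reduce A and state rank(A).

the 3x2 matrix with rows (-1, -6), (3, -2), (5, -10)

rank(A) = 2

Row reduction:
R2 <- R2 - (-3)*R1:  [   0  -20 ]
R3 <- R3 - (-5)*R1:  [   0  -40 ]
R3 <- R3 - (2)*R2:  [ 0  0 ]
Row echelon form:
[ -1   -6 ]
[  0  -20 ]
[  0    0 ]
Nonzero rows / pivot columns: 2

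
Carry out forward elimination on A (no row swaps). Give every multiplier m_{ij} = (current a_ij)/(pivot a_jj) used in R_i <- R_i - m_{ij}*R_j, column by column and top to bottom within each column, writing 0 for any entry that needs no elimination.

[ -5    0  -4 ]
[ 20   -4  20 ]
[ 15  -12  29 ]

Forward elimination:
R2 <- R2 - (-4)*R1:  [  0  -4   4 ]
R3 <- R3 - (-3)*R1:  [   0  -12   17 ]
R3 <- R3 - (3)*R2:  [ 0  0  5 ]
Multipliers (in order of application): m_{21} = -4, m_{31} = -3, m_{32} = 3

multipliers: -4, -3, 3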